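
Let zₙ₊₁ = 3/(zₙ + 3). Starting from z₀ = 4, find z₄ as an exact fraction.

z₁ = 3/(4 + 3) = 3/7.
z₂ = 3/(3/7 + 3) = 7/8.
z₃ = 3/(7/8 + 3) = 24/31.
z₄ = 3/(24/31 + 3) = 31/39.

31/39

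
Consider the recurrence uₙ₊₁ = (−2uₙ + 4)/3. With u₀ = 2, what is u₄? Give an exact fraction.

28/27

u₁ = (−2·2 + 4)/3 = 0.
u₂ = (−2·0 + 4)/3 = 4/3.
u₃ = (−2·(4/3) + 4)/3 = 4/9.
u₄ = (−2·(4/9) + 4)/3 = 28/27.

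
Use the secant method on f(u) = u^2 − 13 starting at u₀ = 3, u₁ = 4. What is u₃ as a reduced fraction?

191/53

f(3) = −4, f(4) = 3. u₂ = 4 − 3·(4 − 3)/(3 − (−4)) = 25/7.
f(4) = 3, f(25/7) = −12/49. u₃ = (25/7) − (−12/49)·((25/7) − 4)/((−12/49) − 3) = 191/53.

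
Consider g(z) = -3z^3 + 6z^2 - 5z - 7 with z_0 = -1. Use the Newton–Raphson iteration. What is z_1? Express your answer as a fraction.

-19/26

g'(z) = -9z^2 + 12z - 5.
g(-1) = 7, g'(-1) = -26, so z_1 = (-1) - 7/(-26) = -19/26.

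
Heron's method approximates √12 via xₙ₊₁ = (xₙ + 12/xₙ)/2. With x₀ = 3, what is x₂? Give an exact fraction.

97/28

x₁ = (3 + 12/3)/2 = 7/2.
x₂ = (7/2 + 12/(7/2))/2 = 97/28.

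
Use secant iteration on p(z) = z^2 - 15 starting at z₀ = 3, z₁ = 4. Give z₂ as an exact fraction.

27/7

p(3) = -6, p(4) = 1. z₂ = 4 - 1·(4 - 3)/(1 - (-6)) = 27/7.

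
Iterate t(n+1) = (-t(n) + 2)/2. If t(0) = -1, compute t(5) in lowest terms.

t(1) = (-(-1) + 2)/2 = 3/2.
t(2) = (-(3/2) + 2)/2 = 1/4.
t(3) = (-(1/4) + 2)/2 = 7/8.
t(4) = (-(7/8) + 2)/2 = 9/16.
t(5) = (-(9/16) + 2)/2 = 23/32.

23/32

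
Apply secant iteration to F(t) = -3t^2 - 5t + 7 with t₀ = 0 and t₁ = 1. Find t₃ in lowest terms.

77/85

F(0) = 7, F(1) = -1. t₂ = 1 - (-1)·(1 - 0)/((-1) - 7) = 7/8.
F(1) = -1, F(7/8) = 21/64. t₃ = (7/8) - (21/64)·((7/8) - 1)/((21/64) - (-1)) = 77/85.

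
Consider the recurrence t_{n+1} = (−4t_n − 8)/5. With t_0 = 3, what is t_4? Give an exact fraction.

t_1 = (−4·3 − 8)/5 = −4.
t_2 = (−4·(−4) − 8)/5 = 8/5.
t_3 = (−4·(8/5) − 8)/5 = −72/25.
t_4 = (−4·(−72/25) − 8)/5 = 88/125.

88/125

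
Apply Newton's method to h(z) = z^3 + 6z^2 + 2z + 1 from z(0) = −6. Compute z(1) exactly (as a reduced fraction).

−217/38

h'(z) = 3z^2 + 12z + 2.
h(−6) = −11, h'(−6) = 38, so z(1) = (−6) − (−11)/38 = −217/38.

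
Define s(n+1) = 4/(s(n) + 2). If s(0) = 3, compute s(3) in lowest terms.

7/6

s(1) = 4/(3 + 2) = 4/5.
s(2) = 4/(4/5 + 2) = 10/7.
s(3) = 4/(10/7 + 2) = 7/6.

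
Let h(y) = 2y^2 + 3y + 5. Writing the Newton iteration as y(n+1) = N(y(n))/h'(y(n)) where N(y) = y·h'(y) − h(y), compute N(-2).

3

h'(y) = 4y + 3.
N(y) = y·h'(y) − h(y) = y·(4y + 3) − (2y^2 + 3y + 5) = 2y^2 − 5.
N(-2) = 3.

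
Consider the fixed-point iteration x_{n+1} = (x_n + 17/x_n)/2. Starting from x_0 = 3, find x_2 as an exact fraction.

x_1 = (3 + 17/3)/2 = 13/3.
x_2 = (13/3 + 17/(13/3))/2 = 161/39.

161/39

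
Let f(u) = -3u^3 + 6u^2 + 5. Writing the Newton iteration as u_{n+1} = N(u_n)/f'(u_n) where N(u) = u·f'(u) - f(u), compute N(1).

f'(u) = -9u^2 + 12u.
N(u) = u·f'(u) - f(u) = u·(-9u^2 + 12u) - (-3u^3 + 6u^2 + 5) = -6u^3 + 6u^2 - 5.
N(1) = -5.

-5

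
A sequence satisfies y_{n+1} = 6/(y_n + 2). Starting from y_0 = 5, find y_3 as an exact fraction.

60/41

y_1 = 6/(5 + 2) = 6/7.
y_2 = 6/(6/7 + 2) = 21/10.
y_3 = 6/(21/10 + 2) = 60/41.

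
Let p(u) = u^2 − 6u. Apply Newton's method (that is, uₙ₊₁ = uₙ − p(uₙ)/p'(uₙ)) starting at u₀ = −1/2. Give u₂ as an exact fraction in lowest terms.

p'(u) = 2u − 6.
p(−1/2) = 13/4, p'(−1/2) = −7, so u₁ = (−1/2) − (13/4)/(−7) = −1/28.
p(−1/28) = 169/784, p'(−1/28) = −85/14, so u₂ = (−1/28) − (169/784)/(−85/14) = −1/4760.

−1/4760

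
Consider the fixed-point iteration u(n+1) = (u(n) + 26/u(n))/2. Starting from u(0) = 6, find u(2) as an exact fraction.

u(1) = (6 + 26/6)/2 = 31/6.
u(2) = (31/6 + 26/(31/6))/2 = 1897/372.

1897/372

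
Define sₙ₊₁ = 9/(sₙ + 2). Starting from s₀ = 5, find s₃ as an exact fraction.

207/109

s₁ = 9/(5 + 2) = 9/7.
s₂ = 9/(9/7 + 2) = 63/23.
s₃ = 9/(63/23 + 2) = 207/109.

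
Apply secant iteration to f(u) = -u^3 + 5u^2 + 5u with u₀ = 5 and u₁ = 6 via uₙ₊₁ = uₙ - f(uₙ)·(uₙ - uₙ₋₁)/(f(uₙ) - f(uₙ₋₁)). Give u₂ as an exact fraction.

f(5) = 25, f(6) = -6. u₂ = 6 - (-6)·(6 - 5)/((-6) - 25) = 180/31.

180/31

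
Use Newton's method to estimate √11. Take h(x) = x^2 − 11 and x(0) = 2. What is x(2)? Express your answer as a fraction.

h'(x) = 2x.
h(2) = −7, h'(2) = 4, so x(1) = 2 − (−7)/4 = 15/4.
h(15/4) = 49/16, h'(15/4) = 15/2, so x(2) = (15/4) − (49/16)/(15/2) = 401/120.

401/120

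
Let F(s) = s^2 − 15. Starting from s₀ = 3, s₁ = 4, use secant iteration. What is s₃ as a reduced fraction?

213/55

F(3) = −6, F(4) = 1. s₂ = 4 − 1·(4 − 3)/(1 − (−6)) = 27/7.
F(4) = 1, F(27/7) = −6/49. s₃ = (27/7) − (−6/49)·((27/7) − 4)/((−6/49) − 1) = 213/55.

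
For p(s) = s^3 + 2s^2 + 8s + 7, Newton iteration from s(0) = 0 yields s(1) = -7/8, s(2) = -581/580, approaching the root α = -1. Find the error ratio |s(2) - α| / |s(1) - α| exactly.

2/145

s(1) - α = -7/8 - (-1) = -7/8 + 1 = 1/8, so |s(1) - α| = 1/8.
s(2) - α = -581/580 - (-1) = -581/580 + 1 = -1/580, so |s(2) - α| = 1/580.
Ratio = (1/580) / (1/8) = 2/145.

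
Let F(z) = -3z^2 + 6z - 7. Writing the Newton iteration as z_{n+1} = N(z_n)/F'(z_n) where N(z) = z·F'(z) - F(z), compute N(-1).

F'(z) = -6z + 6.
N(z) = z·F'(z) - F(z) = z·(-6z + 6) - (-3z^2 + 6z - 7) = -3z^2 + 7.
N(-1) = 4.

4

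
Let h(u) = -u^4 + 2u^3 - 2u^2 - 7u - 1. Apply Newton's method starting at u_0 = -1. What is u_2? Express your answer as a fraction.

-10165/9107

h'(u) = -4u^3 + 6u^2 - 4u - 7.
h(-1) = 1, h'(-1) = 7, so u_1 = (-1) - 1/7 = -8/7.
h(-8/7) = -729/2401, h'(-8/7) = 3903/343, so u_2 = (-8/7) - (-729/2401)/(3903/343) = -10165/9107.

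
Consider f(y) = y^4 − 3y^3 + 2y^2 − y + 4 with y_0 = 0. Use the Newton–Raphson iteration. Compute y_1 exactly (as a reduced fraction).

4

f'(y) = 4y^3 − 9y^2 + 4y − 1.
f(0) = 4, f'(0) = −1, so y_1 = 0 − 4/(−1) = 4.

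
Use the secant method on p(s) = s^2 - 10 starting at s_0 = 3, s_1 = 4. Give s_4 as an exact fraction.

3488/1103

p(3) = -1, p(4) = 6. s_2 = 4 - 6·(4 - 3)/(6 - (-1)) = 22/7.
p(4) = 6, p(22/7) = -6/49. s_3 = (22/7) - (-6/49)·((22/7) - 4)/((-6/49) - 6) = 79/25.
p(22/7) = -6/49, p(79/25) = -9/625. s_4 = (79/25) - (-9/625)·((79/25) - (22/7))/((-9/625) - (-6/49)) = 3488/1103.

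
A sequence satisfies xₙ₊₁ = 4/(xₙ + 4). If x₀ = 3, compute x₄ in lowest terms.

x₁ = 4/(3 + 4) = 4/7.
x₂ = 4/(4/7 + 4) = 7/8.
x₃ = 4/(7/8 + 4) = 32/39.
x₄ = 4/(32/39 + 4) = 39/47.

39/47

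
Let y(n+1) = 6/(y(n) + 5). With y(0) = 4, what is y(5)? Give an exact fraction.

y(1) = 6/(4 + 5) = 2/3.
y(2) = 6/(2/3 + 5) = 18/17.
y(3) = 6/(18/17 + 5) = 102/103.
y(4) = 6/(102/103 + 5) = 618/617.
y(5) = 6/(618/617 + 5) = 3702/3703.

3702/3703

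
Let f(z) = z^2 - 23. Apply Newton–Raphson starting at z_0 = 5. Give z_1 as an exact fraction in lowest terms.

f'(z) = 2z.
f(5) = 2, f'(5) = 10, so z_1 = 5 - 2/10 = 24/5.

24/5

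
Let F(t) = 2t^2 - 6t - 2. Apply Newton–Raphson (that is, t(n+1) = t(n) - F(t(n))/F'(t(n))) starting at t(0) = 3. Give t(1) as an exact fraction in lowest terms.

F'(t) = 4t - 6.
F(3) = -2, F'(3) = 6, so t(1) = 3 - (-2)/6 = 10/3.

10/3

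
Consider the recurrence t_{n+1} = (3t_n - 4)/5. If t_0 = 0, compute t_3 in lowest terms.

t_1 = (3·0 - 4)/5 = -4/5.
t_2 = (3·(-4/5) - 4)/5 = -32/25.
t_3 = (3·(-32/25) - 4)/5 = -196/125.

-196/125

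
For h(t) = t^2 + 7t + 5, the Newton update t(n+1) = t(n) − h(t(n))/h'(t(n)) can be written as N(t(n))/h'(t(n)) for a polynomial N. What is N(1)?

−4

h'(t) = 2t + 7.
N(t) = t·h'(t) − h(t) = t·(2t + 7) − (t^2 + 7t + 5) = t^2 − 5.
N(1) = −4.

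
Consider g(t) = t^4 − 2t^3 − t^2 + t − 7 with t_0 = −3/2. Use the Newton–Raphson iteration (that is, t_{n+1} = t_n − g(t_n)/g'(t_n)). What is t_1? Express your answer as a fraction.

−535/368

g'(t) = 4t^3 − 6t^2 − 2t + 1.
g(−3/2) = 17/16, g'(−3/2) = −23, so t_1 = (−3/2) − (17/16)/(−23) = −535/368.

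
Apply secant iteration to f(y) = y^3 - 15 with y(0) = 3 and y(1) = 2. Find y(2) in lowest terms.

45/19

f(3) = 12, f(2) = -7. y(2) = 2 - (-7)·(2 - 3)/((-7) - 12) = 45/19.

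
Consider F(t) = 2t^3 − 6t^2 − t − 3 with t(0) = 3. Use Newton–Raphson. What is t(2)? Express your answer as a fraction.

424113/128809

F'(t) = 6t^2 − 12t − 1.
F(3) = −6, F'(3) = 17, so t(1) = 3 − (−6)/17 = 57/17.
F(57/17) = 7776/4913, F'(57/17) = 7577/289, so t(2) = (57/17) − (7776/4913)/(7577/289) = 424113/128809.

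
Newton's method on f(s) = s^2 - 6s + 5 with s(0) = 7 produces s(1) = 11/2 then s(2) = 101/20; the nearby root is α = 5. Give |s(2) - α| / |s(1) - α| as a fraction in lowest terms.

s(1) - α = 11/2 - 5 = 1/2, so |s(1) - α| = 1/2.
s(2) - α = 101/20 - 5 = 1/20, so |s(2) - α| = 1/20.
Ratio = (1/20) / (1/2) = 1/10.

1/10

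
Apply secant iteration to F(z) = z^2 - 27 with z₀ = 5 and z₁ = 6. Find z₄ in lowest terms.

1351/260

F(5) = -2, F(6) = 9. z₂ = 6 - 9·(6 - 5)/(9 - (-2)) = 57/11.
F(6) = 9, F(57/11) = -18/121. z₃ = (57/11) - (-18/121)·((57/11) - 6)/((-18/121) - 9) = 213/41.
F(57/11) = -18/121, F(213/41) = -18/1681. z₄ = (213/41) - (-18/1681)·((213/41) - (57/11))/((-18/1681) - (-18/121)) = 1351/260.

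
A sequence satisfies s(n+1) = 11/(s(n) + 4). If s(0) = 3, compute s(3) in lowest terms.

s(1) = 11/(3 + 4) = 11/7.
s(2) = 11/(11/7 + 4) = 77/39.
s(3) = 11/(77/39 + 4) = 429/233.

429/233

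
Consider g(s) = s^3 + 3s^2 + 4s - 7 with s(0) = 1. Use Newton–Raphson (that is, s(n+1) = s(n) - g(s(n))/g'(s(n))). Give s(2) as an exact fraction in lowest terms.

3493/3796

g'(s) = 3s^2 + 6s + 4.
g(1) = 1, g'(1) = 13, so s(1) = 1 - 1/13 = 12/13.
g(12/13) = 77/2197, g'(12/13) = 2044/169, so s(2) = (12/13) - (77/2197)/(2044/169) = 3493/3796.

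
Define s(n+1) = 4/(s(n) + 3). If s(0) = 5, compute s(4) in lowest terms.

116/115

s(1) = 4/(5 + 3) = 1/2.
s(2) = 4/(1/2 + 3) = 8/7.
s(3) = 4/(8/7 + 3) = 28/29.
s(4) = 4/(28/29 + 3) = 116/115.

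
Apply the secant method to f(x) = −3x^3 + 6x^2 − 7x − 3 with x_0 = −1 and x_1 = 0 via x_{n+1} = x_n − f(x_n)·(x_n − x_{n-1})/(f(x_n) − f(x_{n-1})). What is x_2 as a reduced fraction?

f(−1) = 13, f(0) = −3. x_2 = 0 − (−3)·(0 − (−1))/((−3) − 13) = −3/16.

−3/16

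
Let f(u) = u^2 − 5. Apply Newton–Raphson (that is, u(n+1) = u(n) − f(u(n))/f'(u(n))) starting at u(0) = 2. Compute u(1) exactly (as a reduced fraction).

f'(u) = 2u.
f(2) = −1, f'(2) = 4, so u(1) = 2 − (−1)/4 = 9/4.

9/4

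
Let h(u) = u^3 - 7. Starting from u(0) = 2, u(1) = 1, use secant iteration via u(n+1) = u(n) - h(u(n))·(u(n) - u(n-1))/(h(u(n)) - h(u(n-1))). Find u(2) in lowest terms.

h(2) = 1, h(1) = -6. u(2) = 1 - (-6)·(1 - 2)/((-6) - 1) = 13/7.

13/7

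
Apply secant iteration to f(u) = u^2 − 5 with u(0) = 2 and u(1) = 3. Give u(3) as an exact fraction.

29/13

f(2) = −1, f(3) = 4. u(2) = 3 − 4·(3 − 2)/(4 − (−1)) = 11/5.
f(3) = 4, f(11/5) = −4/25. u(3) = (11/5) − (−4/25)·((11/5) − 3)/((−4/25) − 4) = 29/13.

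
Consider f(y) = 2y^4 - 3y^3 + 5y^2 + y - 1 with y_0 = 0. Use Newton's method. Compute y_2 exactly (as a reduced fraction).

3/5

f'(y) = 8y^3 - 9y^2 + 10y + 1.
f(0) = -1, f'(0) = 1, so y_1 = 0 - (-1)/1 = 1.
f(1) = 4, f'(1) = 10, so y_2 = 1 - 4/10 = 3/5.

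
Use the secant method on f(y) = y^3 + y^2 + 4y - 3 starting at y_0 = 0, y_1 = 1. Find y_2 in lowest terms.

1/2

f(0) = -3, f(1) = 3. y_2 = 1 - 3·(1 - 0)/(3 - (-3)) = 1/2.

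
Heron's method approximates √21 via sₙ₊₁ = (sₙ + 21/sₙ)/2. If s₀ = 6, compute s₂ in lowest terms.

s₁ = (6 + 21/6)/2 = 19/4.
s₂ = (19/4 + 21/(19/4))/2 = 697/152.

697/152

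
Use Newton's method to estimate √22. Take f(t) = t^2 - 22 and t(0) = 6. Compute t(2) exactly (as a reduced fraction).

1633/348

f'(t) = 2t.
f(6) = 14, f'(6) = 12, so t(1) = 6 - 14/12 = 29/6.
f(29/6) = 49/36, f'(29/6) = 29/3, so t(2) = (29/6) - (49/36)/(29/3) = 1633/348.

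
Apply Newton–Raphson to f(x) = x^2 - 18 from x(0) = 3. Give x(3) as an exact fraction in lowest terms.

f'(x) = 2x.
f(3) = -9, f'(3) = 6, so x(1) = 3 - (-9)/6 = 9/2.
f(9/2) = 9/4, f'(9/2) = 9, so x(2) = (9/2) - (9/4)/9 = 17/4.
f(17/4) = 1/16, f'(17/4) = 17/2, so x(3) = (17/4) - (1/16)/(17/2) = 577/136.

577/136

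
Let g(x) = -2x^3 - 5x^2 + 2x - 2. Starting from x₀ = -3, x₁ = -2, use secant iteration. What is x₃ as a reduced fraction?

g(-3) = 1, g(-2) = -10. x₂ = (-2) - (-10)·((-2) - (-3))/((-10) - 1) = -32/11.
g(-2) = -10, g(-32/11) = -1190/1331. x₃ = (-32/11) - (-1190/1331)·((-32/11) - (-2))/((-1190/1331) - (-10)) = -1817/606.

-1817/606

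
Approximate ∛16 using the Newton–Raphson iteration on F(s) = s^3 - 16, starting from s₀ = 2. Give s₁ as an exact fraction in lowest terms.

8/3

F'(s) = 3s^2.
F(2) = -8, F'(2) = 12, so s₁ = 2 - (-8)/12 = 8/3.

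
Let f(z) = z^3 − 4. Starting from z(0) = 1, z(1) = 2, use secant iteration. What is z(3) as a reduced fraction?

f(1) = −3, f(2) = 4. z(2) = 2 − 4·(2 − 1)/(4 − (−3)) = 10/7.
f(2) = 4, f(10/7) = −372/343. z(3) = (10/7) − (−372/343)·((10/7) − 2)/((−372/343) − 4) = 169/109.

169/109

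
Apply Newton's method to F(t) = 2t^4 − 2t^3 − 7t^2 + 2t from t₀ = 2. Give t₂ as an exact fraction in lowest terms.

177714/74851

F'(t) = 8t^3 − 6t^2 − 14t + 2.
F(2) = −8, F'(2) = 14, so t₁ = 2 − (−8)/14 = 18/7.
F(18/7) = 29520/2401, F'(18/7) = 21386/343, so t₂ = (18/7) − (29520/2401)/(21386/343) = 177714/74851.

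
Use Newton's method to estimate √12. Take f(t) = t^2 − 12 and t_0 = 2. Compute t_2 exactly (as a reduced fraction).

f'(t) = 2t.
f(2) = −8, f'(2) = 4, so t_1 = 2 − (−8)/4 = 4.
f(4) = 4, f'(4) = 8, so t_2 = 4 − 4/8 = 7/2.

7/2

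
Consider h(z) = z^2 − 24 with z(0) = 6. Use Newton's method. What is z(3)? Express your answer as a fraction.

4801/980

h'(z) = 2z.
h(6) = 12, h'(6) = 12, so z(1) = 6 − 12/12 = 5.
h(5) = 1, h'(5) = 10, so z(2) = 5 − 1/10 = 49/10.
h(49/10) = 1/100, h'(49/10) = 49/5, so z(3) = (49/10) − (1/100)/(49/5) = 4801/980.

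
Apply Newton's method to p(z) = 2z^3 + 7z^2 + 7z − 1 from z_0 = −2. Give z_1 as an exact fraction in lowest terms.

p'(z) = 6z^2 + 14z + 7.
p(−2) = −3, p'(−2) = 3, so z_1 = (−2) − (−3)/3 = −1.

−1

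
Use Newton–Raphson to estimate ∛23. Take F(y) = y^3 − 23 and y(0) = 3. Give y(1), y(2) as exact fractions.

F'(y) = 3y^2.
F(3) = 4, F'(3) = 27, so y(1) = 3 − 4/27 = 77/27.
F(77/27) = 3824/19683, F'(77/27) = 5929/243, so y(2) = (77/27) − (3824/19683)/(5929/243) = 1365775/480249.

y(1) = 77/27, y(2) = 1365775/480249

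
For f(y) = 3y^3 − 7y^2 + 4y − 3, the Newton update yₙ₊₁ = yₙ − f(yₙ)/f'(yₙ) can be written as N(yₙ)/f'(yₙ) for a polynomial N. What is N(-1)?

f'(y) = 9y^2 − 14y + 4.
N(y) = y·f'(y) − f(y) = y·(9y^2 − 14y + 4) − (3y^3 − 7y^2 + 4y − 3) = 6y^3 − 7y^2 + 3.
N(-1) = −10.

−10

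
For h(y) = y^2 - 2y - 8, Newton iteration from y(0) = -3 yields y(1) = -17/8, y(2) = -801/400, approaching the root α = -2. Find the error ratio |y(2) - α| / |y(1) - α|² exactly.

y(1) - α = -17/8 - (-2) = -17/8 + 2 = -1/8, so |y(1) - α| = 1/8.
y(2) - α = -801/400 - (-2) = -801/400 + 2 = -1/400, so |y(2) - α| = 1/400.
|y(1) - α|² = 1/64.
Ratio = (1/400) / (1/64) = 4/25.

4/25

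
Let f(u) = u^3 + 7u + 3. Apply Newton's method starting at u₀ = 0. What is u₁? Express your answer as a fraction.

-3/7

f'(u) = 3u^2 + 7.
f(0) = 3, f'(0) = 7, so u₁ = 0 - 3/7 = -3/7.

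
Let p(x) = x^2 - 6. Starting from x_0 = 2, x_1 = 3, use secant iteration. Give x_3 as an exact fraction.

p(2) = -2, p(3) = 3. x_2 = 3 - 3·(3 - 2)/(3 - (-2)) = 12/5.
p(3) = 3, p(12/5) = -6/25. x_3 = (12/5) - (-6/25)·((12/5) - 3)/((-6/25) - 3) = 22/9.

22/9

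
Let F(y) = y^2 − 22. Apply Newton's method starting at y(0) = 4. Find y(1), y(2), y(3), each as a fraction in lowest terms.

F'(y) = 2y.
F(4) = −6, F'(4) = 8, so y(1) = 4 − (−6)/8 = 19/4.
F(19/4) = 9/16, F'(19/4) = 19/2, so y(2) = (19/4) − (9/16)/(19/2) = 713/152.
F(713/152) = 81/23104, F'(713/152) = 713/76, so y(3) = (713/152) − (81/23104)/(713/76) = 1016657/216752.

y(1) = 19/4, y(2) = 713/152, y(3) = 1016657/216752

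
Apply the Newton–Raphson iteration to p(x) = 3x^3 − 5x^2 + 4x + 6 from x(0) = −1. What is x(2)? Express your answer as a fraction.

−135715/198421

p'(x) = 9x^2 − 10x + 4.
p(−1) = −6, p'(−1) = 23, so x(1) = (−1) − (−6)/23 = −17/23.
p(−17/23) = −10944/12167, p'(−17/23) = 8627/529, so x(2) = (−17/23) − (−10944/12167)/(8627/529) = −135715/198421.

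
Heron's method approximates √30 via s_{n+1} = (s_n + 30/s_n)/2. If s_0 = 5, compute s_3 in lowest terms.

116161/21208

s_1 = (5 + 30/5)/2 = 11/2.
s_2 = (11/2 + 30/(11/2))/2 = 241/44.
s_3 = (241/44 + 30/(241/44))/2 = 116161/21208.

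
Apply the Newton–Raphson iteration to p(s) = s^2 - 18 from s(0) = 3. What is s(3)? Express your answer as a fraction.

p'(s) = 2s.
p(3) = -9, p'(3) = 6, so s(1) = 3 - (-9)/6 = 9/2.
p(9/2) = 9/4, p'(9/2) = 9, so s(2) = (9/2) - (9/4)/9 = 17/4.
p(17/4) = 1/16, p'(17/4) = 17/2, so s(3) = (17/4) - (1/16)/(17/2) = 577/136.

577/136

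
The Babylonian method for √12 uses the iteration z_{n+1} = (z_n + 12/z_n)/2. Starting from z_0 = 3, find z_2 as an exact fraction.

z_1 = (3 + 12/3)/2 = 7/2.
z_2 = (7/2 + 12/(7/2))/2 = 97/28.

97/28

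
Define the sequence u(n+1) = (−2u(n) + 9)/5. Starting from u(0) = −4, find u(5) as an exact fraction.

4187/3125

u(1) = (−2·(−4) + 9)/5 = 17/5.
u(2) = (−2·(17/5) + 9)/5 = 11/25.
u(3) = (−2·(11/25) + 9)/5 = 203/125.
u(4) = (−2·(203/125) + 9)/5 = 719/625.
u(5) = (−2·(719/625) + 9)/5 = 4187/3125.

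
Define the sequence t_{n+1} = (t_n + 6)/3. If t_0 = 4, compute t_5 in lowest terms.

730/243

t_1 = (4 + 6)/3 = 10/3.
t_2 = ((10/3) + 6)/3 = 28/9.
t_3 = ((28/9) + 6)/3 = 82/27.
t_4 = ((82/27) + 6)/3 = 244/81.
t_5 = ((244/81) + 6)/3 = 730/243.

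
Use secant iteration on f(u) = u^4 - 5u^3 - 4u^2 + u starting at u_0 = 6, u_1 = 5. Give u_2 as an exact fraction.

960/173

f(6) = 78, f(5) = -95. u_2 = 5 - (-95)·(5 - 6)/((-95) - 78) = 960/173.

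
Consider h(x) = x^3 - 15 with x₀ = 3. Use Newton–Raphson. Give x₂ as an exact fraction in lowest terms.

35269/14283

h'(x) = 3x^2.
h(3) = 12, h'(3) = 27, so x₁ = 3 - 12/27 = 23/9.
h(23/9) = 1232/729, h'(23/9) = 529/27, so x₂ = (23/9) - (1232/729)/(529/27) = 35269/14283.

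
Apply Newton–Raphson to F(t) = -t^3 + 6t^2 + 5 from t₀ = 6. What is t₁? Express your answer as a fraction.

221/36

F'(t) = -3t^2 + 12t.
F(6) = 5, F'(6) = -36, so t₁ = 6 - 5/(-36) = 221/36.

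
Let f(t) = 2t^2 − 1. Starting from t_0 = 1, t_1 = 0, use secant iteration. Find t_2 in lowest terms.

1/2

f(1) = 1, f(0) = −1. t_2 = 0 − (−1)·(0 − 1)/((−1) − 1) = 1/2.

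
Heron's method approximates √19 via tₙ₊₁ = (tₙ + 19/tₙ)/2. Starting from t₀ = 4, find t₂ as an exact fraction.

2441/560

t₁ = (4 + 19/4)/2 = 35/8.
t₂ = (35/8 + 19/(35/8))/2 = 2441/560.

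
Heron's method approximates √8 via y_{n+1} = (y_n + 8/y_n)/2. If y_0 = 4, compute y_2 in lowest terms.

y_1 = (4 + 8/4)/2 = 3.
y_2 = (3 + 8/3)/2 = 17/6.

17/6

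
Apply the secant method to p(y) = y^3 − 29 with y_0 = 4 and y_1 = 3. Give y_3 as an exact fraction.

115637/37633

p(4) = 35, p(3) = −2. y_2 = 3 − (−2)·(3 − 4)/((−2) − 35) = 113/37.
p(3) = −2, p(113/37) = −26040/50653. y_3 = (113/37) − (−26040/50653)·((113/37) − 3)/((−26040/50653) − (−2)) = 115637/37633.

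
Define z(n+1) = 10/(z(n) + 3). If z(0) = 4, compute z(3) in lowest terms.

z(1) = 10/(4 + 3) = 10/7.
z(2) = 10/(10/7 + 3) = 70/31.
z(3) = 10/(70/31 + 3) = 310/163.

310/163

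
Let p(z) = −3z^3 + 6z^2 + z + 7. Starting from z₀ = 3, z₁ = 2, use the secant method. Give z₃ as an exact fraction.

27058/10487

p(3) = −17, p(2) = 9. z₂ = 2 − 9·(2 − 3)/(9 − (−17)) = 61/26.
p(2) = 9, p(61/26) = 63801/17576. z₃ = (61/26) − (63801/17576)·((61/26) − 2)/((63801/17576) − 9) = 27058/10487.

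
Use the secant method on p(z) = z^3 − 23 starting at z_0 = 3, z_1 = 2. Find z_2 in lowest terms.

p(3) = 4, p(2) = −15. z_2 = 2 − (−15)·(2 − 3)/((−15) − 4) = 53/19.

53/19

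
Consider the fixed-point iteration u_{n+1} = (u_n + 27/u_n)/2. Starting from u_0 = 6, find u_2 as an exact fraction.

291/56

u_1 = (6 + 27/6)/2 = 21/4.
u_2 = (21/4 + 27/(21/4))/2 = 291/56.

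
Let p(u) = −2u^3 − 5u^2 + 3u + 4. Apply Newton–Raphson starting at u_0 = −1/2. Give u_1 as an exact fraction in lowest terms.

p'(u) = −6u^2 − 10u + 3.
p(−1/2) = 3/2, p'(−1/2) = 13/2, so u_1 = (−1/2) − (3/2)/(13/2) = −19/26.

−19/26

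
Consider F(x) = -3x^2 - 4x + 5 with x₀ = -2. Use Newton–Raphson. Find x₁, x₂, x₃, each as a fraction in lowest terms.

x₁ = -17/8, x₂ = -1187/560, x₃ = -5794907/2733920

F'(x) = -6x - 4.
F(-2) = 1, F'(-2) = 8, so x₁ = (-2) - 1/8 = -17/8.
F(-17/8) = -3/64, F'(-17/8) = 35/4, so x₂ = (-17/8) - (-3/64)/(35/4) = -1187/560.
F(-1187/560) = -27/313600, F'(-1187/560) = 2441/280, so x₃ = (-1187/560) - (-27/313600)/(2441/280) = -5794907/2733920.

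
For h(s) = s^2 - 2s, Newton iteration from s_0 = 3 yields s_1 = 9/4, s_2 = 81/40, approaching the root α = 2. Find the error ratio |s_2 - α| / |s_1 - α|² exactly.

s_1 - α = 9/4 - 2 = 1/4, so |s_1 - α| = 1/4.
s_2 - α = 81/40 - 2 = 1/40, so |s_2 - α| = 1/40.
|s_1 - α|² = 1/16.
Ratio = (1/40) / (1/16) = 2/5.

2/5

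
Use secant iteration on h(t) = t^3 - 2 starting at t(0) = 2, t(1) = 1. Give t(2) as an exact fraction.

8/7

h(2) = 6, h(1) = -1. t(2) = 1 - (-1)·(1 - 2)/((-1) - 6) = 8/7.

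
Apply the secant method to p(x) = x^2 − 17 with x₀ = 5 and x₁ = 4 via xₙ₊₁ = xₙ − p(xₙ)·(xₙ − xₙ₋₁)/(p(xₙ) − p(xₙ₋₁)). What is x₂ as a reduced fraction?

37/9

p(5) = 8, p(4) = −1. x₂ = 4 − (−1)·(4 − 5)/((−1) − 8) = 37/9.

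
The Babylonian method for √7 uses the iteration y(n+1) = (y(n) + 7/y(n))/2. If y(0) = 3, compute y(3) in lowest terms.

y(1) = (3 + 7/3)/2 = 8/3.
y(2) = (8/3 + 7/(8/3))/2 = 127/48.
y(3) = (127/48 + 7/(127/48))/2 = 32257/12192.

32257/12192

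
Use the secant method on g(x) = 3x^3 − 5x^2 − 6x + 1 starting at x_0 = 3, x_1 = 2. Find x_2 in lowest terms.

g(3) = 19, g(2) = −7. x_2 = 2 − (−7)·(2 − 3)/((−7) − 19) = 59/26.

59/26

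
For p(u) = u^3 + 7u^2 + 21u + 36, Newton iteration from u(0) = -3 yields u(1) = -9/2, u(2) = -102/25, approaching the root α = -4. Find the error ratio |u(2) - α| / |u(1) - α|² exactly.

8/25

u(1) - α = -9/2 - (-4) = -9/2 + 4 = -1/2, so |u(1) - α| = 1/2.
u(2) - α = -102/25 - (-4) = -102/25 + 4 = -2/25, so |u(2) - α| = 2/25.
|u(1) - α|² = 1/4.
Ratio = (2/25) / (1/4) = 8/25.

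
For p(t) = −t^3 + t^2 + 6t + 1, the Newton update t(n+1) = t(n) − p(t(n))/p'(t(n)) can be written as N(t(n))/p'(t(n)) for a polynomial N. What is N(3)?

−46

p'(t) = −3t^2 + 2t + 6.
N(t) = t·p'(t) − p(t) = t·(−3t^2 + 2t + 6) − (−t^3 + t^2 + 6t + 1) = −2t^3 + t^2 − 1.
N(3) = −46.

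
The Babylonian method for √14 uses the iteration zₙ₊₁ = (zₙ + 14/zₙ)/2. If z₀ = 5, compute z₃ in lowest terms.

z₁ = (5 + 14/5)/2 = 39/10.
z₂ = (39/10 + 14/(39/10))/2 = 2921/780.
z₃ = (2921/780 + 14/(2921/780))/2 = 17049841/4556760.

17049841/4556760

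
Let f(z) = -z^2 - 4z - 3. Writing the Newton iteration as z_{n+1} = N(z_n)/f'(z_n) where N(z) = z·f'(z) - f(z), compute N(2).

f'(z) = -2z - 4.
N(z) = z·f'(z) - f(z) = z·(-2z - 4) - (-z^2 - 4z - 3) = -z^2 + 3.
N(2) = -1.

-1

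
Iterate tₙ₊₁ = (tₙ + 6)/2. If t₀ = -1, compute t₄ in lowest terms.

89/16

t₁ = ((-1) + 6)/2 = 5/2.
t₂ = ((5/2) + 6)/2 = 17/4.
t₃ = ((17/4) + 6)/2 = 41/8.
t₄ = ((41/8) + 6)/2 = 89/16.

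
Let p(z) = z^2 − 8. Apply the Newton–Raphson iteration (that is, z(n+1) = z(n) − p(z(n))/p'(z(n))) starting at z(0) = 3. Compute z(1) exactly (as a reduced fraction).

17/6

p'(z) = 2z.
p(3) = 1, p'(3) = 6, so z(1) = 3 − 1/6 = 17/6.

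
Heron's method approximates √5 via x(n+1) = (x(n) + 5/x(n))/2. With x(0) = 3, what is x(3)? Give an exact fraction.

x(1) = (3 + 5/3)/2 = 7/3.
x(2) = (7/3 + 5/(7/3))/2 = 47/21.
x(3) = (47/21 + 5/(47/21))/2 = 2207/987.

2207/987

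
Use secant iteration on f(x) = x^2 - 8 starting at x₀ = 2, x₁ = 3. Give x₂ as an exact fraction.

14/5

f(2) = -4, f(3) = 1. x₂ = 3 - 1·(3 - 2)/(1 - (-4)) = 14/5.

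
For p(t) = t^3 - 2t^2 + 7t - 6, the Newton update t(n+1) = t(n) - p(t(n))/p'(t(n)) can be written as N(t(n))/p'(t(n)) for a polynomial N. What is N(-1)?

2

p'(t) = 3t^2 - 4t + 7.
N(t) = t·p'(t) - p(t) = t·(3t^2 - 4t + 7) - (t^3 - 2t^2 + 7t - 6) = 2t^3 - 2t^2 + 6.
N(-1) = 2.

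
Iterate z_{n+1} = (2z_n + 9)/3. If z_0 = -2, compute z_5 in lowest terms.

1835/243

z_1 = (2·(-2) + 9)/3 = 5/3.
z_2 = (2·(5/3) + 9)/3 = 37/9.
z_3 = (2·(37/9) + 9)/3 = 155/27.
z_4 = (2·(155/27) + 9)/3 = 553/81.
z_5 = (2·(553/81) + 9)/3 = 1835/243.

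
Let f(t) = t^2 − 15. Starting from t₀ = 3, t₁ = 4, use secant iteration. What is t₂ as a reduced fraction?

27/7

f(3) = −6, f(4) = 1. t₂ = 4 − 1·(4 − 3)/(1 − (−6)) = 27/7.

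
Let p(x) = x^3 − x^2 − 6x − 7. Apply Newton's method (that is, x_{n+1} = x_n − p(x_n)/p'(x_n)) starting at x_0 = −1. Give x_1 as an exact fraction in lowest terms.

−4

p'(x) = 3x^2 − 2x − 6.
p(−1) = −3, p'(−1) = −1, so x_1 = (−1) − (−3)/(−1) = −4.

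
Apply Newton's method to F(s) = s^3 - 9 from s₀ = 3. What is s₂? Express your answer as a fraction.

929/441

F'(s) = 3s^2.
F(3) = 18, F'(3) = 27, so s₁ = 3 - 18/27 = 7/3.
F(7/3) = 100/27, F'(7/3) = 49/3, so s₂ = (7/3) - (100/27)/(49/3) = 929/441.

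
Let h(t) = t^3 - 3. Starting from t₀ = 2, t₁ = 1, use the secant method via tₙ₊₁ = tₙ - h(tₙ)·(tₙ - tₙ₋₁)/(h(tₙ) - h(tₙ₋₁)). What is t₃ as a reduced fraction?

h(2) = 5, h(1) = -2. t₂ = 1 - (-2)·(1 - 2)/((-2) - 5) = 9/7.
h(1) = -2, h(9/7) = -300/343. t₃ = (9/7) - (-300/343)·((9/7) - 1)/((-300/343) - (-2)) = 291/193.

291/193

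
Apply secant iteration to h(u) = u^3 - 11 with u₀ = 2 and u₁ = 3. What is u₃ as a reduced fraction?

16025/7267

h(2) = -3, h(3) = 16. u₂ = 3 - 16·(3 - 2)/(16 - (-3)) = 41/19.
h(3) = 16, h(41/19) = -6528/6859. u₃ = (41/19) - (-6528/6859)·((41/19) - 3)/((-6528/6859) - 16) = 16025/7267.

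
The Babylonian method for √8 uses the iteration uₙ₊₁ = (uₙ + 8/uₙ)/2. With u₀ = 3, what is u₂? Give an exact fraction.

577/204

u₁ = (3 + 8/3)/2 = 17/6.
u₂ = (17/6 + 8/(17/6))/2 = 577/204.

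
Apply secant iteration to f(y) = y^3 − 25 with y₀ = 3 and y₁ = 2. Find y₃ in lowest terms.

19255/6559

f(3) = 2, f(2) = −17. y₂ = 2 − (−17)·(2 − 3)/((−17) − 2) = 55/19.
f(2) = −17, f(55/19) = −5100/6859. y₃ = (55/19) − (−5100/6859)·((55/19) − 2)/((−5100/6859) − (−17)) = 19255/6559.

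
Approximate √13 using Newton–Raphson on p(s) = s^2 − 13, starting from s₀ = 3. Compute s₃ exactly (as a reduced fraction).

p'(s) = 2s.
p(3) = −4, p'(3) = 6, so s₁ = 3 − (−4)/6 = 11/3.
p(11/3) = 4/9, p'(11/3) = 22/3, so s₂ = (11/3) − (4/9)/(22/3) = 119/33.
p(119/33) = 4/1089, p'(119/33) = 238/33, so s₃ = (119/33) − (4/1089)/(238/33) = 14159/3927.

14159/3927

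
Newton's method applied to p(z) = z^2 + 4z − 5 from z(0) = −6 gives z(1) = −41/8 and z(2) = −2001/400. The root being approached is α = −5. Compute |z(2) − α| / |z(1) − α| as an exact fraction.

z(1) − α = −41/8 − (−5) = −41/8 + 5 = −1/8, so |z(1) − α| = 1/8.
z(2) − α = −2001/400 − (−5) = −2001/400 + 5 = −1/400, so |z(2) − α| = 1/400.
Ratio = (1/400) / (1/8) = 1/50.

1/50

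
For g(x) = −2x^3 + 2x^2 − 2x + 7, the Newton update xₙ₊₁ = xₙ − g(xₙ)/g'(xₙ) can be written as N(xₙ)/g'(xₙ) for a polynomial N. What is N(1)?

g'(x) = −6x^2 + 4x − 2.
N(x) = x·g'(x) − g(x) = x·(−6x^2 + 4x − 2) − (−2x^3 + 2x^2 − 2x + 7) = −4x^3 + 2x^2 − 7.
N(1) = −9.

−9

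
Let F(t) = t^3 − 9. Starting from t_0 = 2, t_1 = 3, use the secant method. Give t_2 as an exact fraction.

F(2) = −1, F(3) = 18. t_2 = 3 − 18·(3 − 2)/(18 − (−1)) = 39/19.

39/19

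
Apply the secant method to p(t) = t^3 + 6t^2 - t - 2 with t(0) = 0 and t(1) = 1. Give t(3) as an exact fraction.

p(0) = -2, p(1) = 4. t(2) = 1 - 4·(1 - 0)/(4 - (-2)) = 1/3.
p(1) = 4, p(1/3) = -44/27. t(3) = (1/3) - (-44/27)·((1/3) - 1)/((-44/27) - 4) = 10/19.

10/19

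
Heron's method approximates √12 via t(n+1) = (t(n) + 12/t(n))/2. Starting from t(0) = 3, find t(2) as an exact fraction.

t(1) = (3 + 12/3)/2 = 7/2.
t(2) = (7/2 + 12/(7/2))/2 = 97/28.

97/28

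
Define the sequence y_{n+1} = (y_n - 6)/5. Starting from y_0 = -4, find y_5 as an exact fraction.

y_1 = ((-4) - 6)/5 = -2.
y_2 = ((-2) - 6)/5 = -8/5.
y_3 = ((-8/5) - 6)/5 = -38/25.
y_4 = ((-38/25) - 6)/5 = -188/125.
y_5 = ((-188/125) - 6)/5 = -938/625.

-938/625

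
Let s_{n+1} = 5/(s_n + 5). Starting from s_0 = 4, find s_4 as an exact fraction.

59/69

s_1 = 5/(4 + 5) = 5/9.
s_2 = 5/(5/9 + 5) = 9/10.
s_3 = 5/(9/10 + 5) = 50/59.
s_4 = 5/(50/59 + 5) = 59/69.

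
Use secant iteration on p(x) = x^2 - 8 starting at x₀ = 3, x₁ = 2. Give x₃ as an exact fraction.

p(3) = 1, p(2) = -4. x₂ = 2 - (-4)·(2 - 3)/((-4) - 1) = 14/5.
p(2) = -4, p(14/5) = -4/25. x₃ = (14/5) - (-4/25)·((14/5) - 2)/((-4/25) - (-4)) = 17/6.

17/6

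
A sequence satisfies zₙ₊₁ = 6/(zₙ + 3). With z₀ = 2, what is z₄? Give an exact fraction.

62/45

z₁ = 6/(2 + 3) = 6/5.
z₂ = 6/(6/5 + 3) = 10/7.
z₃ = 6/(10/7 + 3) = 42/31.
z₄ = 6/(42/31 + 3) = 62/45.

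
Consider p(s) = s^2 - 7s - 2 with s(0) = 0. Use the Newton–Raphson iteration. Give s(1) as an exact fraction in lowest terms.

-2/7

p'(s) = 2s - 7.
p(0) = -2, p'(0) = -7, so s(1) = 0 - (-2)/(-7) = -2/7.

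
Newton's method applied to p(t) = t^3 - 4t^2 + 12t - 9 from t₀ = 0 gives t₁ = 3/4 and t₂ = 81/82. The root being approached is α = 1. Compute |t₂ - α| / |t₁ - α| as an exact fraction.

t₁ - α = 3/4 - 1 = -1/4, so |t₁ - α| = 1/4.
t₂ - α = 81/82 - 1 = -1/82, so |t₂ - α| = 1/82.
Ratio = (1/82) / (1/4) = 2/41.

2/41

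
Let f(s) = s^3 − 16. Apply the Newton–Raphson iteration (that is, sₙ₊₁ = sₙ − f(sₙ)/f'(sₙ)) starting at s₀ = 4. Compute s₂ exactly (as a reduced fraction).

70/27

f'(s) = 3s^2.
f(4) = 48, f'(4) = 48, so s₁ = 4 − 48/48 = 3.
f(3) = 11, f'(3) = 27, so s₂ = 3 − 11/27 = 70/27.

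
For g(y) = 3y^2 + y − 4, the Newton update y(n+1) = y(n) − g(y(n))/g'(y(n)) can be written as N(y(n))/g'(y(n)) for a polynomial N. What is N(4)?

g'(y) = 6y + 1.
N(y) = y·g'(y) − g(y) = y·(6y + 1) − (3y^2 + y − 4) = 3y^2 + 4.
N(4) = 52.

52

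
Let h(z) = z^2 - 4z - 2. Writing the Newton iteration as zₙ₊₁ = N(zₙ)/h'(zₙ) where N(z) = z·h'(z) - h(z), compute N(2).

h'(z) = 2z - 4.
N(z) = z·h'(z) - h(z) = z·(2z - 4) - (z^2 - 4z - 2) = z^2 + 2.
N(2) = 6.

6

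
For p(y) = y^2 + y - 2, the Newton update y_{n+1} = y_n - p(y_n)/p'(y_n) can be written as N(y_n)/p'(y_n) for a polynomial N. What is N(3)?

11

p'(y) = 2y + 1.
N(y) = y·p'(y) - p(y) = y·(2y + 1) - (y^2 + y - 2) = y^2 + 2.
N(3) = 11.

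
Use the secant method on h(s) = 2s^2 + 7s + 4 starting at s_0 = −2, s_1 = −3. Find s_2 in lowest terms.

h(−2) = −2, h(−3) = 1. s_2 = (−3) − 1·((−3) − (−2))/(1 − (−2)) = −8/3.

−8/3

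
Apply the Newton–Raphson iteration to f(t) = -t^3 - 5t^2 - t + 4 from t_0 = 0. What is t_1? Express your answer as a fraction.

f'(t) = -3t^2 - 10t - 1.
f(0) = 4, f'(0) = -1, so t_1 = 0 - 4/(-1) = 4.

4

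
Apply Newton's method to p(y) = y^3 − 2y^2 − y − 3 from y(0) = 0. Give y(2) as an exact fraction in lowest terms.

−69/38

p'(y) = 3y^2 − 4y − 1.
p(0) = −3, p'(0) = −1, so y(1) = 0 − (−3)/(−1) = −3.
p(−3) = −45, p'(−3) = 38, so y(2) = (−3) − (−45)/38 = −69/38.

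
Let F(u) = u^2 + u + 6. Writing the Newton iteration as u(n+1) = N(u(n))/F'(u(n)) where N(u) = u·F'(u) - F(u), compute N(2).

F'(u) = 2u + 1.
N(u) = u·F'(u) - F(u) = u·(2u + 1) - (u^2 + u + 6) = u^2 - 6.
N(2) = -2.

-2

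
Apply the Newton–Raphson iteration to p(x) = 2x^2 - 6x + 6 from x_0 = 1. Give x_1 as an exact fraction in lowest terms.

p'(x) = 4x - 6.
p(1) = 2, p'(1) = -2, so x_1 = 1 - 2/(-2) = 2.

2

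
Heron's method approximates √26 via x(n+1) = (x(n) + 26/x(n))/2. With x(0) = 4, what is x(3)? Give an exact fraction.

1468273/287952

x(1) = (4 + 26/4)/2 = 21/4.
x(2) = (21/4 + 26/(21/4))/2 = 857/168.
x(3) = (857/168 + 26/(857/168))/2 = 1468273/287952.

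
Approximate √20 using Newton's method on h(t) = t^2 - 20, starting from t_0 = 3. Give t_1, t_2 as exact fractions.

h'(t) = 2t.
h(3) = -11, h'(3) = 6, so t_1 = 3 - (-11)/6 = 29/6.
h(29/6) = 121/36, h'(29/6) = 29/3, so t_2 = (29/6) - (121/36)/(29/3) = 1561/348.

t_1 = 29/6, t_2 = 1561/348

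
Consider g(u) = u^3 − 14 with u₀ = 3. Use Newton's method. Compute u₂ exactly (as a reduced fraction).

g'(u) = 3u^2.
g(3) = 13, g'(3) = 27, so u₁ = 3 − 13/27 = 68/27.
g(68/27) = 38870/19683, g'(68/27) = 4624/243, so u₂ = (68/27) − (38870/19683)/(4624/243) = 452213/187272.

452213/187272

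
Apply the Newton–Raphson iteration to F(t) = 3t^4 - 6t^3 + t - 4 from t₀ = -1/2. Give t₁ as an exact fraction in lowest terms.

-97/80

F'(t) = 12t^3 - 18t^2 + 1.
F(-1/2) = -57/16, F'(-1/2) = -5, so t₁ = (-1/2) - (-57/16)/(-5) = -97/80.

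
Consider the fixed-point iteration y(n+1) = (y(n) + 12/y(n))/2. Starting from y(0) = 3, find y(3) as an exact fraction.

y(1) = (3 + 12/3)/2 = 7/2.
y(2) = (7/2 + 12/(7/2))/2 = 97/28.
y(3) = (97/28 + 12/(97/28))/2 = 18817/5432.

18817/5432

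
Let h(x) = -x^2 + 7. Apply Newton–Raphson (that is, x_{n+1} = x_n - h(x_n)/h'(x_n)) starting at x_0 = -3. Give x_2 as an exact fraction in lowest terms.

h'(x) = -2x.
h(-3) = -2, h'(-3) = 6, so x_1 = (-3) - (-2)/6 = -8/3.
h(-8/3) = -1/9, h'(-8/3) = 16/3, so x_2 = (-8/3) - (-1/9)/(16/3) = -127/48.

-127/48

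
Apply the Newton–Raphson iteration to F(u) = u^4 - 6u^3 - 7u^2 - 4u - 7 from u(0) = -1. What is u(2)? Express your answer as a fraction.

F'(u) = 4u^3 - 18u^2 - 14u - 4.
F(-1) = -3, F'(-1) = -12, so u(1) = (-1) - (-3)/(-12) = -5/4.
F(-5/4) = 313/256, F'(-5/4) = -359/16, so u(2) = (-5/4) - (313/256)/(-359/16) = -6867/5744.

-6867/5744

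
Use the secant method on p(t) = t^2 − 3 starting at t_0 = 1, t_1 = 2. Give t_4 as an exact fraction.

97/56

p(1) = −2, p(2) = 1. t_2 = 2 − 1·(2 − 1)/(1 − (−2)) = 5/3.
p(2) = 1, p(5/3) = −2/9. t_3 = (5/3) − (−2/9)·((5/3) − 2)/((−2/9) − 1) = 19/11.
p(5/3) = −2/9, p(19/11) = −2/121. t_4 = (19/11) − (−2/121)·((19/11) − (5/3))/((−2/121) − (−2/9)) = 97/56.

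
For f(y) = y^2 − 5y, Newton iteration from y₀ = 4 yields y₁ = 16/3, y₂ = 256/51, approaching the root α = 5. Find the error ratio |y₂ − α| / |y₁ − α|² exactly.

y₁ − α = 16/3 − 5 = 1/3, so |y₁ − α| = 1/3.
y₂ − α = 256/51 − 5 = 1/51, so |y₂ − α| = 1/51.
|y₁ − α|² = 1/9.
Ratio = (1/51) / (1/9) = 3/17.

3/17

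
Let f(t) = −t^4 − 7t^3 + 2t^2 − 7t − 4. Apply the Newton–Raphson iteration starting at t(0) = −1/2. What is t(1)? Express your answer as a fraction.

f'(t) = −4t^3 − 21t^2 + 4t − 7.
f(−1/2) = 13/16, f'(−1/2) = −55/4, so t(1) = (−1/2) − (13/16)/(−55/4) = −97/220.

−97/220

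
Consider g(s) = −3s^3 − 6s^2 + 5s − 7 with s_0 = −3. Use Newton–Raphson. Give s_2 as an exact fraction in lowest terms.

−2327/812

g'(s) = −9s^2 − 12s + 5.
g(−3) = 5, g'(−3) = −40, so s_1 = (−3) − 5/(−40) = −23/8.
g(−23/8) = 165/512, g'(−23/8) = −2233/64, so s_2 = (−23/8) − (165/512)/(−2233/64) = −2327/812.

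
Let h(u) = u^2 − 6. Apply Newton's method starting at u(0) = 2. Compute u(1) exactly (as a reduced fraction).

h'(u) = 2u.
h(2) = −2, h'(2) = 4, so u(1) = 2 − (−2)/4 = 5/2.

5/2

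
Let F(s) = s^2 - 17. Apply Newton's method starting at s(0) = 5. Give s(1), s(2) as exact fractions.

F'(s) = 2s.
F(5) = 8, F'(5) = 10, so s(1) = 5 - 8/10 = 21/5.
F(21/5) = 16/25, F'(21/5) = 42/5, so s(2) = (21/5) - (16/25)/(42/5) = 433/105.

s(1) = 21/5, s(2) = 433/105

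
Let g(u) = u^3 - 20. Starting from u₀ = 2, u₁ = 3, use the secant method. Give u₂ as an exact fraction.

50/19

g(2) = -12, g(3) = 7. u₂ = 3 - 7·(3 - 2)/(7 - (-12)) = 50/19.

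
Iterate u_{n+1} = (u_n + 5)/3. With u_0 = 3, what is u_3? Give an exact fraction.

68/27

u_1 = (3 + 5)/3 = 8/3.
u_2 = ((8/3) + 5)/3 = 23/9.
u_3 = ((23/9) + 5)/3 = 68/27.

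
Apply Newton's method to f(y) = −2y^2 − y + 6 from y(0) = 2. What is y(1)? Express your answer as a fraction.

14/9

f'(y) = −4y − 1.
f(2) = −4, f'(2) = −9, so y(1) = 2 − (−4)/(−9) = 14/9.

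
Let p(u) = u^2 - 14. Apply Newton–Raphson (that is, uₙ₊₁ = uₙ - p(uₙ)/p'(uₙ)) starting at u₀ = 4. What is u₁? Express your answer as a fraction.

15/4

p'(u) = 2u.
p(4) = 2, p'(4) = 8, so u₁ = 4 - 2/8 = 15/4.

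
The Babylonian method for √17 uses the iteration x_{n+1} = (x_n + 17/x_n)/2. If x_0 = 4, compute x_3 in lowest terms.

9478657/2298912

x_1 = (4 + 17/4)/2 = 33/8.
x_2 = (33/8 + 17/(33/8))/2 = 2177/528.
x_3 = (2177/528 + 17/(2177/528))/2 = 9478657/2298912.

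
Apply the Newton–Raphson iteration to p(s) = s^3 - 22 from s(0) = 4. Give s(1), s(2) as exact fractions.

p'(s) = 3s^2.
p(4) = 42, p'(4) = 48, so s(1) = 4 - 42/48 = 25/8.
p(25/8) = 4361/512, p'(25/8) = 1875/64, so s(2) = (25/8) - (4361/512)/(1875/64) = 21257/7500.

s(1) = 25/8, s(2) = 21257/7500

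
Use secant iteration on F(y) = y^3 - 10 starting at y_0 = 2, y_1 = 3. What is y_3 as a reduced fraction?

F(2) = -2, F(3) = 17. y_2 = 3 - 17·(3 - 2)/(17 - (-2)) = 40/19.
F(3) = 17, F(40/19) = -4590/6859. y_3 = (40/19) - (-4590/6859)·((40/19) - 3)/((-4590/6859) - 17) = 15250/7129.

15250/7129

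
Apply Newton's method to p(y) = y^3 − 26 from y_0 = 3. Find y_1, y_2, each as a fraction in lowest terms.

p'(y) = 3y^2.
p(3) = 1, p'(3) = 27, so y_1 = 3 − 1/27 = 80/27.
p(80/27) = 242/19683, p'(80/27) = 6400/243, so y_2 = (80/27) − (242/19683)/(6400/243) = 767879/259200.

y_1 = 80/27, y_2 = 767879/259200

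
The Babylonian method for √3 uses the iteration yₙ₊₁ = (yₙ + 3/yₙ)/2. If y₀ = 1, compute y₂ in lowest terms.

7/4

y₁ = (1 + 3/1)/2 = 2.
y₂ = (2 + 3/2)/2 = 7/4.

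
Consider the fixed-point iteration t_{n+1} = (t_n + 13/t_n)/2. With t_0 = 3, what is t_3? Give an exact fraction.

t_1 = (3 + 13/3)/2 = 11/3.
t_2 = (11/3 + 13/(11/3))/2 = 119/33.
t_3 = (119/33 + 13/(119/33))/2 = 14159/3927.

14159/3927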